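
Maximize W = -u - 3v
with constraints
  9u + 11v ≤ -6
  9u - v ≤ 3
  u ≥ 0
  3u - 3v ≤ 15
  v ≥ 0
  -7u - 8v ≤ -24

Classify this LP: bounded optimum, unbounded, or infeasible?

The boundaries 9u - v = 3 and -7u - 8v = -24 meet at (48/79, 195/79), but that point violates 9u + 11v ≤ -6. Every candidate vertex is excluded by some other constraint, so the feasible region is empty.

infeasible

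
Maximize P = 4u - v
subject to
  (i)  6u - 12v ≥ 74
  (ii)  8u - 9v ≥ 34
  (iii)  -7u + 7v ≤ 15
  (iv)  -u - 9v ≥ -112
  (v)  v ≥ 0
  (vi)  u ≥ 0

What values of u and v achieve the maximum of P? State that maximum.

Feasible corners and P = 4u - v:
  (335/11, 299/33) → P = 3721/33
  (37/3, 0) → P = 148/3
  (112, 0) → P = 448

The binding constraints are -u - 9v = -112 and v = 0.
Solving simultaneously gives u = 112, v = 0.

u = 112, v = 0, maximum P = 448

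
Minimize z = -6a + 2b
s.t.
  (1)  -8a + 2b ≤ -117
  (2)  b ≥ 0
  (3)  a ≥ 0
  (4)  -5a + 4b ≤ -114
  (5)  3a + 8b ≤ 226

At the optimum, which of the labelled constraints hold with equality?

Extreme points and z = -6a + 2b:
  (114/5, 0) → z = -684/5
  (226/3, 0) → z = -452
  (454/13, 197/13) → z = -2330/13

The minimum is at (226/3, 0). Substituting into each constraint, equality holds for (2) and (5); the remaining constraints have slack.

(2) and (5)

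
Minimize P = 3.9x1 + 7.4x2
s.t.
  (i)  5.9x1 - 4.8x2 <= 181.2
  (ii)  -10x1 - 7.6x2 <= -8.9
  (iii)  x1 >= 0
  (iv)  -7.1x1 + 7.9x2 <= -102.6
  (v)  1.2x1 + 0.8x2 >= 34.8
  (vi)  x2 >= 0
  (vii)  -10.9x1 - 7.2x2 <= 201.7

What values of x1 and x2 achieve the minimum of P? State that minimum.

Extreme points and P = 3.9x1 + 7.4x2:
  (93900/1253, 68118/1253) → P = 4351416/6265
  (1812/59, 0) → P = 35334/295
  (8925/379, 3099/379) → P = 577401/3790
  (29, 0) → P = 1131/10

x1 = 29, x2 = 0, minimum P = 113.1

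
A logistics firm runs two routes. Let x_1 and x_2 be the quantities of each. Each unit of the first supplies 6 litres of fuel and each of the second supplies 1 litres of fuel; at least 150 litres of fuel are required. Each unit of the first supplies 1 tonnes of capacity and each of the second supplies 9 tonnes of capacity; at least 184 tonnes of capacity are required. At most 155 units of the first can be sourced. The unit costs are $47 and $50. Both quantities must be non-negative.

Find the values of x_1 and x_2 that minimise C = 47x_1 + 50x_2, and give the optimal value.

Vertices and C = 47x_1 + 50x_2:
  (0, 150) → C = 7500
  (22, 18) → C = 1934
  (155, 29/9) → C = 67015/9
The feasible region is unbounded (it extends along (0, 1)), but C strictly increases along every unbounded feasible direction, so there is no improving ray and the minimum is attained at a vertex.

x_1 = 22, x_2 = 18, minimum C = 1934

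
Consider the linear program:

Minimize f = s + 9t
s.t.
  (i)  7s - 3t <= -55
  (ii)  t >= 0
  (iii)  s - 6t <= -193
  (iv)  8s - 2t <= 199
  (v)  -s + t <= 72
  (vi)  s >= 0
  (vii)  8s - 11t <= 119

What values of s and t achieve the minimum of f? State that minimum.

s = 0, t = 193/6, minimum f = 579/2

Extreme points and f = s + 9t:
  (83/13, 432/13) → f = 3971/13
  (161/4, 449/4) → f = 2101/2
  (0, 193/6) → f = 579/2
  (0, 72) → f = 648

The binding constraints are s - 6t = -193 and s = 0.
Solving simultaneously gives s = 0, t = 193/6.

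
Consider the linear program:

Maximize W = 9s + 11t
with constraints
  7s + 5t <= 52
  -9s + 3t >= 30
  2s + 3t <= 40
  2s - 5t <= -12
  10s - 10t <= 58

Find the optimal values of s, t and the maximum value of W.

Corner points and W = 9s + 11t:
  (1/11, 113/11) → W = 1252/11
  (-4, 16) → W = 140
  (-38/13, 16/13) → W = -166/13
The feasible region is unbounded (it extends along (-3, 2), (-5, -2)), but W strictly decreases along every unbounded feasible direction, so there is no improving ray and the maximum is attained at a vertex.

s = -4, t = 16, maximum W = 140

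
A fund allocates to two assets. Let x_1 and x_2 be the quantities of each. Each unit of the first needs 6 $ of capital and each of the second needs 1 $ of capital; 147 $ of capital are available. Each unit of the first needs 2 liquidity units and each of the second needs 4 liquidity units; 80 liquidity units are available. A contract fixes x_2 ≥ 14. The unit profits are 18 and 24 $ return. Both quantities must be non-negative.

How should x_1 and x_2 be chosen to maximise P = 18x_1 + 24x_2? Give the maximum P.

x_1 = 12, x_2 = 14, maximum P = 552

Feasible corners and P = 18x_1 + 24x_2:
  (0, 20) → P = 480
  (0, 14) → P = 336
  (12, 14) → P = 552

The binding constraints are 2x_1 + 4x_2 = 80 and x_2 = 14.
Solving simultaneously gives x_1 = 12, x_2 = 14.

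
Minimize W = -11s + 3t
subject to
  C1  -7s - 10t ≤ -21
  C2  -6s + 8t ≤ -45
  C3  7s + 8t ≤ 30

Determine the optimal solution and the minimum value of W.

Extreme points and W = -11s + 3t:
  (309/58, -189/116) → W = -7365/116
  (66/7, -9/2) → W = -1641/14
  (75/13, -135/104) → W = -7005/104

The optimum lies where -7s - 10t = -21 and 7s + 8t = 30.
Solving simultaneously gives s = 66/7, t = -9/2.

s = 66/7, t = -9/2, minimum W = -1641/14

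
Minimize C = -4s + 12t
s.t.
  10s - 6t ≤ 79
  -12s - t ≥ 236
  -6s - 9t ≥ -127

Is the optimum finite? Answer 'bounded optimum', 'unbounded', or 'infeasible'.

unbounded

From the feasible point (-1337/82, -1654/41), moving in the direction (-6, -10) keeps every constraint satisfied while C decreases without bound.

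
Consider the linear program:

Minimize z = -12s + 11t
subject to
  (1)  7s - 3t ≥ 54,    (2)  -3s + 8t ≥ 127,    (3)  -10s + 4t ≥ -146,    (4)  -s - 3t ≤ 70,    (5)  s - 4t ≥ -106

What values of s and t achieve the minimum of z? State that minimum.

Feasible corners and z = -12s + 11t:
  (813/47, 1051/47) → z = 1805/47
  (534/25, 796/25) → z = 2348/25
  (419/17, 427/17) → z = -331/17
  (28, 67/2) → z = 65/2

The optimum lies where -3s + 8t = 127 and -10s + 4t = -146.
Solving simultaneously gives s = 419/17, t = 427/17.

s = 419/17, t = 427/17, minimum z = -331/17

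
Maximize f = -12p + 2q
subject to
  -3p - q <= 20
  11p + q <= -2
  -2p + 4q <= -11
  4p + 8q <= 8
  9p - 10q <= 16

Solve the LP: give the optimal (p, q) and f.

Corner points and f = -12p + 2q:
  (-69/14, -73/14) → f = 341/7
  (-184/39, -76/13) → f = 584/13
  (-23/8, -67/16) → f = 209/8

p = -69/14, q = -73/14, maximum f = 341/7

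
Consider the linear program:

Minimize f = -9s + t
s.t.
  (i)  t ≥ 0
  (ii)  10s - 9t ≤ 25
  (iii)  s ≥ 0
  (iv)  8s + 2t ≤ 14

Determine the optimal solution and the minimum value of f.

Feasible corners and f = -9s + t:
  (0, 0) → f = 0
  (7/4, 0) → f = -63/4
  (0, 7) → f = 7

s = 7/4, t = 0, minimum f = -63/4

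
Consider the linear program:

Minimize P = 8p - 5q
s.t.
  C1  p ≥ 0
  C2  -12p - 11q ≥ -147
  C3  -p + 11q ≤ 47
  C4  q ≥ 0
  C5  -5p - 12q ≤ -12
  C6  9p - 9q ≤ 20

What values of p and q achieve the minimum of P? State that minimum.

Extreme points and P = 8p - 5q:
  (0, 47/11) → P = -235/11
  (0, 1) → P = -5
  (643/90, 443/90) → P = 2929/90
  (116/51, 8/153) → P = 2744/153

At the optimal vertex, p = 0 and -p + 11q = 47.
Solving simultaneously gives p = 0, q = 47/11.

p = 0, q = 47/11, minimum P = -235/11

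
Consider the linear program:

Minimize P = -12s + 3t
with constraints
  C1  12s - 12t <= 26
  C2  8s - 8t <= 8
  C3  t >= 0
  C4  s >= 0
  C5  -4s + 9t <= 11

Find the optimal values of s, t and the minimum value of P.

Feasible corners and P = -12s + 3t:
  (1, 0) → P = -12
  (4, 3) → P = -39
  (0, 0) → P = 0
  (0, 11/9) → P = 11/3

The optimum lies where 8s - 8t = 8 and -4s + 9t = 11.
Solving simultaneously gives s = 4, t = 3.

s = 4, t = 3, minimum P = -39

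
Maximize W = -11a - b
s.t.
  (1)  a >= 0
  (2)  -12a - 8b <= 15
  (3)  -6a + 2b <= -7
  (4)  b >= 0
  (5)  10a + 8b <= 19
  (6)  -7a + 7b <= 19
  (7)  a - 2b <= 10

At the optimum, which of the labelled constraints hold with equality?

(3) and (4)

Vertices and W = -11a - b:
  (7/6, 0) → W = -77/6
  (47/34, 11/17) → W = -539/34
  (19/10, 0) → W = -209/10

The maximum is at (7/6, 0). Substituting into each constraint, equality holds for (3) and (4); the remaining constraints have slack.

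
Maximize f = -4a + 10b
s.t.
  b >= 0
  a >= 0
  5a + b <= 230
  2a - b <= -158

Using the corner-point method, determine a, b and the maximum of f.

a = 0, b = 230, maximum f = 2300

Feasible corners and f = -4a + 10b:
  (0, 230) → f = 2300
  (0, 158) → f = 1580
  (72/7, 1250/7) → f = 12212/7

The optimum lies where a = 0 and 5a + b = 230.
Solving simultaneously gives a = 0, b = 230.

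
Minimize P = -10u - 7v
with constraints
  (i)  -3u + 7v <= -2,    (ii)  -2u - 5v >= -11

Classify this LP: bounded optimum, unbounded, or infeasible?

unbounded

From the feasible point (3, 1), moving in the direction (5, -2) keeps every constraint satisfied while P decreases without bound.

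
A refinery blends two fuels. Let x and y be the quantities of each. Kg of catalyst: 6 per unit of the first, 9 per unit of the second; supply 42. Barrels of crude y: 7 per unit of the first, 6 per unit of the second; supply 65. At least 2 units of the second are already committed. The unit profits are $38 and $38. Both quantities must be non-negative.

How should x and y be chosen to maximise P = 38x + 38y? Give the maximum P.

x = 4, y = 2, maximum P = 228

Vertices and P = 38x + 38y:
  (0, 14/3) → P = 532/3
  (0, 2) → P = 76
  (4, 2) → P = 228

The optimum lies where 6x + 9y = 42 and y = 2.
Solving simultaneously gives x = 4, y = 2.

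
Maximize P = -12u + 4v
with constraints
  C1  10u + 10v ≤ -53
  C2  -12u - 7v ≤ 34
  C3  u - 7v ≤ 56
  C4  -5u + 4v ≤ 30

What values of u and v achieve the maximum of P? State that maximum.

u = 31/50, v = -148/25, maximum P = -778/25

Corner points and P = -12u + 4v:
  (31/50, -148/25) → P = -778/25
  (189/80, -613/80) → P = -59
  (22/13, -706/91) → P = -4672/91

At the optimal vertex, 10u + 10v = -53 and -12u - 7v = 34.
Solving simultaneously gives u = 31/50, v = -148/25.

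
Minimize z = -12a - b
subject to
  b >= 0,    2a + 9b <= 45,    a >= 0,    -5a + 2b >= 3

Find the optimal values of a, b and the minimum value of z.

a = 9/7, b = 33/7, minimum z = -141/7

Vertices and z = -12a - b:
  (0, 5) → z = -5
  (9/7, 33/7) → z = -141/7
  (0, 3/2) → z = -3/2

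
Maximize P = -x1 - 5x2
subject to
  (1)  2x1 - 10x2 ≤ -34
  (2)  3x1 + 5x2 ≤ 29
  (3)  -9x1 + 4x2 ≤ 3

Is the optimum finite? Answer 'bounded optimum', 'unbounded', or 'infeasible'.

bounded optimum

Feasible corners and P = -x1 - 5x2:
  (3, 4) → P = -23
  (53/41, 150/41) → P = -803/41
  (101/57, 90/19) → P = -1451/57
The feasible region has finitely many vertices and no improving ray; the maximum is -803/41 at (53/41, 150/41).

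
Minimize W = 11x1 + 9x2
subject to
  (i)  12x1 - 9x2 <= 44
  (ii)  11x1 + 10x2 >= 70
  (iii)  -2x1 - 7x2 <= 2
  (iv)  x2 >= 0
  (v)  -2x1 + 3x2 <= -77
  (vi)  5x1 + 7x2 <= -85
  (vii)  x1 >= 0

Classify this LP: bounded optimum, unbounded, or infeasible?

infeasible

The boundaries 5x1 + 7x2 = -85 and x1 = 0 meet at (0, -85/7), but that point violates 12x1 - 9x2 ≤ 44. Every candidate vertex is excluded by some other constraint, so the feasible region is empty.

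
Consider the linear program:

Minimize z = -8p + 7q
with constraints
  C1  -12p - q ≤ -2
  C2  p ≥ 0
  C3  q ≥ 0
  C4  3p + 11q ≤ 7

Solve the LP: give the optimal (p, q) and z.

p = 7/3, q = 0, minimum z = -56/3

Vertices and z = -8p + 7q:
  (1/6, 0) → z = -4/3
  (5/43, 26/43) → z = 142/43
  (7/3, 0) → z = -56/3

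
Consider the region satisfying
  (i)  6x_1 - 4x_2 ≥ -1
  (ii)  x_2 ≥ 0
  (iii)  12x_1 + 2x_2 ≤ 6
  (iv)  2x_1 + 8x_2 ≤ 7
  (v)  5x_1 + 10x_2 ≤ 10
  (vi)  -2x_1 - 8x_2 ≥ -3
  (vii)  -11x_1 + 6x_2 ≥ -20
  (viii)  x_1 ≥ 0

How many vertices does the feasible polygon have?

The feasible vertices (each the meet of two boundaries and inside every other half-plane) are:
  (1/14, 5/14)
  (0, 1/4)
  (1/2, 0)
  (0, 0)
  (21/46, 6/23)

5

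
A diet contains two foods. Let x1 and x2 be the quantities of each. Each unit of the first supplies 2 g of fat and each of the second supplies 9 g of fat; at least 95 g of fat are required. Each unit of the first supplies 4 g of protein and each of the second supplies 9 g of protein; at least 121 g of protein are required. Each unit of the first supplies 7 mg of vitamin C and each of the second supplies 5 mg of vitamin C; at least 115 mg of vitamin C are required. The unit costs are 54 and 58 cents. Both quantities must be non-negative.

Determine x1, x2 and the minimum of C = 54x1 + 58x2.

Vertices and C = 54x1 + 58x2:
  (0, 23) → C = 1334
  (95/2, 0) → C = 2565
  (13, 23/3) → C = 3440/3
  (10, 9) → C = 1062
The feasible region is unbounded (it extends along (0, 1), (1, 0)), but C strictly increases along every unbounded feasible direction, so there is no improving ray and the minimum is attained at a vertex.

At the optimal vertex, 4x1 + 9x2 = 121 and 7x1 + 5x2 = 115.
Solving simultaneously gives x1 = 10, x2 = 9.

x1 = 10, x2 = 9, minimum C = 1062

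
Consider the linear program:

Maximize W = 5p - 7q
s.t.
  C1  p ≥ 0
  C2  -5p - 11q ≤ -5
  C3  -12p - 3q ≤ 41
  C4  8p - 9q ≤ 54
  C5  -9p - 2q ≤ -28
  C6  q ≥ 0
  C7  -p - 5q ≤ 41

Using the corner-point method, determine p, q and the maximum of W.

p = 27/4, q = 0, maximum W = 135/4

Feasible corners and W = 5p - 7q:
  (0, 14) → W = -98
  (27/4, 0) → W = 135/4
  (28/9, 0) → W = 140/9
The feasible region is unbounded (it extends along (0, 1), (9, 8)), but W strictly decreases along every unbounded feasible direction, so there is no improving ray and the maximum is attained at a vertex.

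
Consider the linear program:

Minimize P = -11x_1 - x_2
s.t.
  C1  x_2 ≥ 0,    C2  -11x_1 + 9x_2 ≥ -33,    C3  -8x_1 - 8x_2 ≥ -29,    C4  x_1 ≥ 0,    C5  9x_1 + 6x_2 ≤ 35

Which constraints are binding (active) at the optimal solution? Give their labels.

Vertices and P = -11x_1 - x_2:
  (3, 0) → P = -33
  (0, 0) → P = 0
  (105/32, 11/32) → P = -583/16
  (0, 29/8) → P = -29/8

The minimum is at (105/32, 11/32). Substituting into each constraint, equality holds for C2 and C3; the remaining constraints have slack.

C2 and C3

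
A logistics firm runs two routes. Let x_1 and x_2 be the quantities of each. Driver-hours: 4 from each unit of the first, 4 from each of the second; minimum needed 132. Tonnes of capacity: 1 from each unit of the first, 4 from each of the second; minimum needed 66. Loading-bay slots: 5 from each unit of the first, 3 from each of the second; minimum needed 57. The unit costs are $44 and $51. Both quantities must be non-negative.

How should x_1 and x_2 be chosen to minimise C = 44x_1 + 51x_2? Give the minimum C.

Vertices and C = 44x_1 + 51x_2:
  (0, 33) → C = 1683
  (66, 0) → C = 2904
  (22, 11) → C = 1529
The feasible region is unbounded (it extends along (0, 1), (1, 0)), but C strictly increases along every unbounded feasible direction, so there is no improving ray and the minimum is attained at a vertex.

x_1 = 22, x_2 = 11, minimum C = 1529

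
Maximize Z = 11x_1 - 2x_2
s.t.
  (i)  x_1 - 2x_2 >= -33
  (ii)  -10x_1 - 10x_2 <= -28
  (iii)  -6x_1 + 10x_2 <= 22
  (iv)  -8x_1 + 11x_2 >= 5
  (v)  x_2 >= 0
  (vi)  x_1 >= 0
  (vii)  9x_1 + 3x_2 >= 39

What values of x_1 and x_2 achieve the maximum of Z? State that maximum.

Vertices and Z = 11x_1 - 2x_2:
  (96/7, 73/7) → Z = 130
  (3, 4) → Z = 25
  (138/41, 119/41) → Z = 1280/41

x_1 = 96/7, x_2 = 73/7, maximum Z = 130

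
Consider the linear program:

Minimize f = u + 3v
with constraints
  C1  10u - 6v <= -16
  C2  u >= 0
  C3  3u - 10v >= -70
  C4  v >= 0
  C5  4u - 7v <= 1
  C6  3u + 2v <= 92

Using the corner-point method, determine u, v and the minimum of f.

Extreme points and f = u + 3v:
  (0, 8/3) → f = 8
  (130/41, 326/41) → f = 1108/41
  (0, 7) → f = 21

The binding constraints are 10u - 6v = -16 and u = 0.
Solving simultaneously gives u = 0, v = 8/3.

u = 0, v = 8/3, minimum f = 8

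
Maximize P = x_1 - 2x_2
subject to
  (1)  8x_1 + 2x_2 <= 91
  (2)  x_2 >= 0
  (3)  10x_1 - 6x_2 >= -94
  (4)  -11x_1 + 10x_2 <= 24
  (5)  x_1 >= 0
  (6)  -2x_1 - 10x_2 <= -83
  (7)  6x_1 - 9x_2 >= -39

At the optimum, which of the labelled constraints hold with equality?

Corner points and P = x_1 - 2x_2:
  (186/19, 241/38) → P = -55/19
  (247/28, 143/14) → P = -325/28
  (119/26, 96/13) → P = -265/26

The maximum is at (186/19, 241/38). Substituting into each constraint, equality holds for (1) and (6); the remaining constraints have slack.

(1) and (6)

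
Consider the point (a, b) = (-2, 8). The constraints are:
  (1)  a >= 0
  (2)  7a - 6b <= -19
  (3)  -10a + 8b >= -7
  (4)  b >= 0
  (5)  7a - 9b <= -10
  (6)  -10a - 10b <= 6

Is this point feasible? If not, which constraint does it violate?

Constraint (1): a = -2, which is not ≥ 0. All other constraints are satisfied.

not feasible — violates (1)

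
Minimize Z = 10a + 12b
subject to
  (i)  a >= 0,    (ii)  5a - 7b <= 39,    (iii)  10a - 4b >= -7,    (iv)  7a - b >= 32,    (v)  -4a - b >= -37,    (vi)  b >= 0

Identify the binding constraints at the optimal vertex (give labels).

(iv) and (vi)

Feasible corners and Z = 10a + 12b:
  (298/33, 29/33) → Z = 3328/33
  (39/5, 0) → Z = 78
  (69/11, 131/11) → Z = 2262/11
  (32/7, 0) → Z = 320/7

The minimum is at (32/7, 0). Substituting into each constraint, equality holds for (iv) and (vi); the remaining constraints have slack.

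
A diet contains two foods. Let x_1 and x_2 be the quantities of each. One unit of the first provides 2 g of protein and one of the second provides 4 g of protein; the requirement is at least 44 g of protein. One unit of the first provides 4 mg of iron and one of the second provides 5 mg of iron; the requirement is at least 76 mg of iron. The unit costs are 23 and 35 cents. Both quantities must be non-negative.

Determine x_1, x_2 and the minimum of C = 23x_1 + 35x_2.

Feasible corners and C = 23x_1 + 35x_2:
  (0, 76/5) → C = 532
  (22, 0) → C = 506
  (14, 4) → C = 462
The feasible region is unbounded (it extends along (0, 1), (1, 0)), but C strictly increases along every unbounded feasible direction, so there is no improving ray and the minimum is attained at a vertex.

x_1 = 14, x_2 = 4, minimum C = 462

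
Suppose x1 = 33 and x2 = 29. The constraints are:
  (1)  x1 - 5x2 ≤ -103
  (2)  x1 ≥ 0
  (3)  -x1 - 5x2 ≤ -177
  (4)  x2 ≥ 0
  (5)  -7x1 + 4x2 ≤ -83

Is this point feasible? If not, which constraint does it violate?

feasible

(1): -112 ≤ -103 ✓
(2): 33 ≥ 0 ✓
(3): -178 ≤ -177 ✓
(4): 29 ≥ 0 ✓
(5): -115 ≤ -83 ✓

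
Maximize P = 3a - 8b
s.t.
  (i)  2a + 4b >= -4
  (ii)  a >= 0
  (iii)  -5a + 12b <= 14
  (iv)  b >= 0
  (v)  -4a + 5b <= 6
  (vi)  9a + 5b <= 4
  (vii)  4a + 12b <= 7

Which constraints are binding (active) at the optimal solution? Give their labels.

Feasible corners and P = 3a - 8b:
  (0, 0) → P = 0
  (0, 7/12) → P = -14/3
  (4/9, 0) → P = 4/3
  (13/88, 47/88) → P = -337/88

The maximum is at (4/9, 0). Substituting into each constraint, equality holds for (iv) and (vi); the remaining constraints have slack.

(iv) and (vi)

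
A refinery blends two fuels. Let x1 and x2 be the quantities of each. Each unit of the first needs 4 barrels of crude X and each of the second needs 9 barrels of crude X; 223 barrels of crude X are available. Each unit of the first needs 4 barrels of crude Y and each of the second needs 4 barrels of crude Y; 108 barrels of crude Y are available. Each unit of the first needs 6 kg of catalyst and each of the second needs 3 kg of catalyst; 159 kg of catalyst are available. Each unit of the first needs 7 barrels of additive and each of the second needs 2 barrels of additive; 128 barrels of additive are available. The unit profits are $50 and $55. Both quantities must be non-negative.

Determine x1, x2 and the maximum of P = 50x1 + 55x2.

Vertices and P = 50x1 + 55x2:
  (0, 0) → P = 0
  (0, 223/9) → P = 12265/9
  (128/7, 0) → P = 6400/7
  (4, 23) → P = 1465
  (74/5, 61/5) → P = 1411

At the optimal vertex, 4x1 + 9x2 = 223 and 4x1 + 4x2 = 108.
Solving simultaneously gives x1 = 4, x2 = 23.

x1 = 4, x2 = 23, maximum P = 1465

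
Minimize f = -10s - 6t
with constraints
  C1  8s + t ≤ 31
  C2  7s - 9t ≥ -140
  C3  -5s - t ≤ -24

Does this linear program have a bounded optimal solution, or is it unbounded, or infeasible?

bounded optimum

Feasible corners and f = -10s - 6t:
  (139/79, 1337/79) → f = -9412/79
  (7/3, 37/3) → f = -292/3
  (19/13, 217/13) → f = -1492/13
The feasible region has finitely many vertices and no improving ray; the minimum is -9412/79 at (139/79, 1337/79).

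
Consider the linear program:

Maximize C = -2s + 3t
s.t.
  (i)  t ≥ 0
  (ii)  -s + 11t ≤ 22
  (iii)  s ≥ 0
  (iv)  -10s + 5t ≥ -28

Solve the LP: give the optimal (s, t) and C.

s = 0, t = 2, maximum C = 6

Feasible corners and C = -2s + 3t:
  (0, 0) → C = 0
  (14/5, 0) → C = -28/5
  (0, 2) → C = 6
  (418/105, 248/105) → C = -92/105

At the optimal vertex, -s + 11t = 22 and s = 0.
Solving simultaneously gives s = 0, t = 2.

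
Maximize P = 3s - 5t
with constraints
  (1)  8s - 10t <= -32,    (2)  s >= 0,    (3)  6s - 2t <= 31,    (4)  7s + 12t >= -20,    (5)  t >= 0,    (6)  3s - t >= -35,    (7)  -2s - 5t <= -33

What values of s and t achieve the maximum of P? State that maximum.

s = 17/6, t = 82/15, maximum P = -113/6

Extreme points and P = 3s - 5t:
  (17/2, 10) → P = -49/2
  (17/6, 82/15) → P = -113/6
  (0, 35) → P = -175
  (0, 33/5) → P = -33
The feasible region is unbounded (it extends along (1, 3)), but P strictly decreases along every unbounded feasible direction, so there is no improving ray and the maximum is attained at a vertex.

The binding constraints are 8s - 10t = -32 and -2s - 5t = -33.
Solving simultaneously gives s = 17/6, t = 82/15.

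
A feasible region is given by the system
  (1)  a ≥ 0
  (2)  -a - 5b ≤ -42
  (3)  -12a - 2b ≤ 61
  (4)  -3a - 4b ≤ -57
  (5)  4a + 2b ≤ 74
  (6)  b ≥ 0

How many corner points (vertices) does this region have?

The feasible vertices (each the meet of two boundaries and inside every other half-plane) are:
  (0, 57/4)
  (0, 37)
  (117/11, 69/11)
  (143/9, 47/9)

4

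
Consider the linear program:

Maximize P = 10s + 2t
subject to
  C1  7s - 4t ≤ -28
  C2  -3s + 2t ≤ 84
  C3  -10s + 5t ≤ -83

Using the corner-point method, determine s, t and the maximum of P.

At the optimal vertex, 7s - 4t = -28 and -3s + 2t = 84.
Solving simultaneously gives s = 140, t = 252.

s = 140, t = 252, maximum P = 1904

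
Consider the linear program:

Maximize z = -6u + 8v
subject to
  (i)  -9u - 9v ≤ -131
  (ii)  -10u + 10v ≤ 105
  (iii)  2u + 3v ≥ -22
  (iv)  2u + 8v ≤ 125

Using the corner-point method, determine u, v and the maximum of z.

Extreme points and z = -6u + 8v:
  (73/36, 451/36) → z = 1585/18
  (197/3, -460/9) → z = -7226/9
  (41/10, 73/5) → z = 461/5
The feasible region is unbounded (it extends along (4, -1), (3, -2)), but z strictly decreases along every unbounded feasible direction, so there is no improving ray and the maximum is attained at a vertex.

At the optimal vertex, -10u + 10v = 105 and 2u + 8v = 125.
Solving simultaneously gives u = 41/10, v = 73/5.

u = 41/10, v = 73/5, maximum z = 461/5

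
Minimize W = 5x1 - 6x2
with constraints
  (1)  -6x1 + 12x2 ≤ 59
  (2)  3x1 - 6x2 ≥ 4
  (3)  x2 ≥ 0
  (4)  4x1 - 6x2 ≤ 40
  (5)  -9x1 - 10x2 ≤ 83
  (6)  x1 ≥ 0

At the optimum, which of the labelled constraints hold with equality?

(2) and (3)

Feasible corners and W = 5x1 - 6x2:
  (4/3, 0) → W = 20/3
  (36, 52/3) → W = 76
  (10, 0) → W = 50

The minimum is at (4/3, 0). Substituting into each constraint, equality holds for (2) and (3); the remaining constraints have slack.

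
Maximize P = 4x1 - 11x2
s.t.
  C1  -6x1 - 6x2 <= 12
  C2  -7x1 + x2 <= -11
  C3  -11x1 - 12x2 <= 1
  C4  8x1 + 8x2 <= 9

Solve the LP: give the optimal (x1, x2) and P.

Corner points and P = 4x1 - 11x2:
  (131/95, -128/95) → P = 1932/95
  (97/64, -25/64) → P = 663/64
  (29/2, -107/8) → P = 1641/8

At the optimal vertex, -11x1 - 12x2 = 1 and 8x1 + 8x2 = 9.
Solving simultaneously gives x1 = 29/2, x2 = -107/8.

x1 = 29/2, x2 = -107/8, maximum P = 1641/8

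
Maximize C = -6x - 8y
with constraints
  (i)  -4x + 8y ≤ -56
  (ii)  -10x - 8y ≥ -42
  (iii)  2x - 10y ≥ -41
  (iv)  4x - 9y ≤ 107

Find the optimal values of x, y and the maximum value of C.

x = -88, y = -51, maximum C = 936

Vertices and C = -6x - 8y:
  (7, -7/2) → C = -14
  (-88, -51) → C = 936
  (617/61, -451/61) → C = -94/61

The binding constraints are -4x + 8y = -56 and 4x - 9y = 107.
Solving simultaneously gives x = -88, y = -51.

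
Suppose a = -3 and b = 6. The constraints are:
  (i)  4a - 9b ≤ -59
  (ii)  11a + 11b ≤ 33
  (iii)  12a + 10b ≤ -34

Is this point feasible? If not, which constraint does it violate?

Constraint (iii): 12a + 10b = 24, which is not ≤ -34. All other constraints are satisfied.

not feasible — violates (iii)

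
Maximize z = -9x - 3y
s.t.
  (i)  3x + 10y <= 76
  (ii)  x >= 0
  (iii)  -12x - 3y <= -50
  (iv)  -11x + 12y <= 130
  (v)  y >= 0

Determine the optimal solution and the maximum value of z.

x = 25/6, y = 0, maximum z = -75/2

Extreme points and z = -9x - 3y:
  (272/111, 254/37) → z = -1578/37
  (76/3, 0) → z = -228
  (25/6, 0) → z = -75/2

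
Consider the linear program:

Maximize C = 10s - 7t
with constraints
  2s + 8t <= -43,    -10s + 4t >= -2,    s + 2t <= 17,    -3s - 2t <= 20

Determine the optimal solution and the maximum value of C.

Feasible corners and C = 10s - 7t:
  (-39/22, -217/44) → C = 739/44
  (-37/10, -89/20) → C = -117/20
  (-19/8, -103/16) → C = 341/16

At the optimal vertex, -10s + 4t = -2 and -3s - 2t = 20.
Solving simultaneously gives s = -19/8, t = -103/16.

s = -19/8, t = -103/16, maximum C = 341/16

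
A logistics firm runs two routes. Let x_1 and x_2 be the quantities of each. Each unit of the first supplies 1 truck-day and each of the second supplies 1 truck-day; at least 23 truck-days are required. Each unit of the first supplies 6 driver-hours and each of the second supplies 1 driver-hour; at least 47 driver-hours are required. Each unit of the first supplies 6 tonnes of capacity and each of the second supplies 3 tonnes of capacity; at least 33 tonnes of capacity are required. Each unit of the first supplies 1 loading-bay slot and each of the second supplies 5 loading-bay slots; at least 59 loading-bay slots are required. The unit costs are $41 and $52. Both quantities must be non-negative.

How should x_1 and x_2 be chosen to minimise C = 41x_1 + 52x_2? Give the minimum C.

x_1 = 14, x_2 = 9, minimum C = 1042

The feasible region is unbounded (it extends along (0, 1), (1, 0)), but C strictly increases along every unbounded feasible direction, so there is no improving ray and the minimum is attained at a vertex.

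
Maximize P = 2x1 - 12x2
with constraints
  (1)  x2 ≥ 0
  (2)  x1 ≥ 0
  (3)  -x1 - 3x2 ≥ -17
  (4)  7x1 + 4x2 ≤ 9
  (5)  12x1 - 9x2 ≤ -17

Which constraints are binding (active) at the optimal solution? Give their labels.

Corner points and P = 2x1 - 12x2:
  (0, 9/4) → P = -27
  (0, 17/9) → P = -68/3
  (13/111, 227/111) → P = -2698/111

The maximum is at (0, 17/9). Substituting into each constraint, equality holds for (2) and (5); the remaining constraints have slack.

(2) and (5)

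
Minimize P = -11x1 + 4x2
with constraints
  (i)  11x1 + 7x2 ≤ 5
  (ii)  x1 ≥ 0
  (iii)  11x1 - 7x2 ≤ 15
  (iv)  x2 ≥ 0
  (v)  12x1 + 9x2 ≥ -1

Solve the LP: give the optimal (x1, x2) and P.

x1 = 5/11, x2 = 0, minimum P = -5

Corner points and P = -11x1 + 4x2:
  (0, 5/7) → P = 20/7
  (5/11, 0) → P = -5
  (0, 0) → P = 0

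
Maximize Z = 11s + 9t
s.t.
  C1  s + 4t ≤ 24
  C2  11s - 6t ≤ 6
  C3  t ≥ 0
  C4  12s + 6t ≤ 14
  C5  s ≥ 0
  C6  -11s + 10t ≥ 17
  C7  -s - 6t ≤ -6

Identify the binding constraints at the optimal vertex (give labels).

Vertices and Z = 11s + 9t:
  (0, 7/3) → Z = 21
  (19/93, 179/93) → Z = 1820/93
  (0, 17/10) → Z = 153/10

The maximum is at (0, 7/3). Substituting into each constraint, equality holds for C4 and C5; the remaining constraints have slack.

C4 and C5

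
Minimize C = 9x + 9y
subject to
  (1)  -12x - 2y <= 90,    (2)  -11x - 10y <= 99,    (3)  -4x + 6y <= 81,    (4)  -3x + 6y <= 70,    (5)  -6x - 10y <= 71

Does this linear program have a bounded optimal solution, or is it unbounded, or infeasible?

bounded optimum

Vertices and C = 9x + 9y:
  (-351/49, -99/49) → C = -4050/49
  (-340/39, 95/13) → C = -165/13
  (-28/5, -187/50) → C = -4203/50
The feasible region has finitely many vertices and no improving ray; the minimum is -4203/50 at (-28/5, -187/50).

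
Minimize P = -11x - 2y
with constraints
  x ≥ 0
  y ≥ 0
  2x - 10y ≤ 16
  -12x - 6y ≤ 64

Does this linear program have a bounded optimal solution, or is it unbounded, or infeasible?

From the feasible point (0, 0), moving in the direction (0, 1) keeps every constraint satisfied while P decreases without bound.

unbounded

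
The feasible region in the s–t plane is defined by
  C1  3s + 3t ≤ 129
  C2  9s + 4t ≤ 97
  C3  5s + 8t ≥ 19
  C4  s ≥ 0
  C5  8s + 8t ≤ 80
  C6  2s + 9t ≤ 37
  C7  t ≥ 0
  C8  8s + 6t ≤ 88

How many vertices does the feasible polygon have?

Pairwise boundary intersections that survive every other constraint:
  (0, 19/8)
  (19/5, 0)
  (0, 37/9)
  (53/7, 17/7)
  (10, 0)

5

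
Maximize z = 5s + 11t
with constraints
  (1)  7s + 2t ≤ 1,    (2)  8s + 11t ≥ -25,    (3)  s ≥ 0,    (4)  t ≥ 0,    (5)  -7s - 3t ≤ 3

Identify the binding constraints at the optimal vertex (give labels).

(1) and (3)

Vertices and z = 5s + 11t:
  (0, 1/2) → z = 11/2
  (1/7, 0) → z = 5/7
  (0, 0) → z = 0

The maximum is at (0, 1/2). Substituting into each constraint, equality holds for (1) and (3); the remaining constraints have slack.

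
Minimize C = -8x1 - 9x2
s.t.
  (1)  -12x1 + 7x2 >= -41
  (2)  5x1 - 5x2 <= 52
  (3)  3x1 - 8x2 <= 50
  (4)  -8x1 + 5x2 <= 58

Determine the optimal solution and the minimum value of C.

x1 = 611/4, x2 = 256, minimum C = -3526

Extreme points and C = -8x1 - 9x2:
  (-22/75, -159/25) → C = 4469/75
  (611/4, 256) → C = -3526
  (-102/7, -82/7) → C = 222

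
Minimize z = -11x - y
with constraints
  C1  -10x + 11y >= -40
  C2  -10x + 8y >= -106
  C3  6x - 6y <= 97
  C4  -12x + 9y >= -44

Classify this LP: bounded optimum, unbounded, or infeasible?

unbounded

From the feasible point (62/21, -20/21), moving in the direction (9, 12) keeps every constraint satisfied while z decreases without bound.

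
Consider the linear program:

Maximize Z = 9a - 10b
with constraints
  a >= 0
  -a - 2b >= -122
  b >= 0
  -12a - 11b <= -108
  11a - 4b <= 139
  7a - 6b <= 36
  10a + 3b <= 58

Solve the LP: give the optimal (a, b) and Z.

a = 157/37, b = 192/37, maximum Z = -507/37

Vertices and Z = 9a - 10b:
  (0, 108/11) → Z = -1080/11
  (0, 58/3) → Z = -580/3
  (157/37, 192/37) → Z = -507/37

At the optimal vertex, -12a - 11b = -108 and 10a + 3b = 58.
Solving simultaneously gives a = 157/37, b = 192/37.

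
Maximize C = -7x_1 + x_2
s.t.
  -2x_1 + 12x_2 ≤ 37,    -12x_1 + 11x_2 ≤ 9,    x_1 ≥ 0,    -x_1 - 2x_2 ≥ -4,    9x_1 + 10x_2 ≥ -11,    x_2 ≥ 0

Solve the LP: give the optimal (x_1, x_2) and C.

x_1 = 0, x_2 = 9/11, maximum C = 9/11

The binding constraints are -12x_1 + 11x_2 = 9 and x_1 = 0.
Solving simultaneously gives x_1 = 0, x_2 = 9/11.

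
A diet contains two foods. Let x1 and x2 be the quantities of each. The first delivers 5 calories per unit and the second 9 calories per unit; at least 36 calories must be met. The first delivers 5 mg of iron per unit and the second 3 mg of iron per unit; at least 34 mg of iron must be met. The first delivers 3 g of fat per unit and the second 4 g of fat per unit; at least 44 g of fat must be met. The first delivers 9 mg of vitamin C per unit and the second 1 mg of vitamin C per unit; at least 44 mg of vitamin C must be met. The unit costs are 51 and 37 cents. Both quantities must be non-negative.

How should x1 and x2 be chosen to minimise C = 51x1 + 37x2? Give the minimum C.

x1 = 4, x2 = 8, minimum C = 500

Corner points and C = 51x1 + 37x2:
  (0, 44) → C = 1628
  (44/3, 0) → C = 748
  (4, 8) → C = 500
The feasible region is unbounded (it extends along (0, 1), (1, 0)), but C strictly increases along every unbounded feasible direction, so there is no improving ray and the minimum is attained at a vertex.

The binding constraints are 3x1 + 4x2 = 44 and 9x1 + x2 = 44.
Solving simultaneously gives x1 = 4, x2 = 8.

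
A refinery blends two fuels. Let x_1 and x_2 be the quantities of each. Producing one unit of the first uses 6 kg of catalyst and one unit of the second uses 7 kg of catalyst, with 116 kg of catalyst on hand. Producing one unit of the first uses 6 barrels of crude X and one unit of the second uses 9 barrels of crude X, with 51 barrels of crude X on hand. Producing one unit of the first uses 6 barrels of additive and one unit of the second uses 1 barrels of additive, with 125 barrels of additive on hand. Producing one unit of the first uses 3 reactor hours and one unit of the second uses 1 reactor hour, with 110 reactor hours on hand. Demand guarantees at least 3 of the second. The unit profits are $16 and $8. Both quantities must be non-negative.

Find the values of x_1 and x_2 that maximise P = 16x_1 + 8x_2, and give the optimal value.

x_1 = 4, x_2 = 3, maximum P = 88

Extreme points and P = 16x_1 + 8x_2:
  (0, 17/3) → P = 136/3
  (0, 3) → P = 24
  (4, 3) → P = 88

The binding constraints are 6x_1 + 9x_2 = 51 and x_2 = 3.
Solving simultaneously gives x_1 = 4, x_2 = 3.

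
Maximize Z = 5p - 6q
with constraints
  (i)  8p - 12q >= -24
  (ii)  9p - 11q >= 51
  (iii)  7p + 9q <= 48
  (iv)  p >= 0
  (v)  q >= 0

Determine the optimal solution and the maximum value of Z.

p = 48/7, q = 0, maximum Z = 240/7

At the optimal vertex, 7p + 9q = 48 and q = 0.
Solving simultaneously gives p = 48/7, q = 0.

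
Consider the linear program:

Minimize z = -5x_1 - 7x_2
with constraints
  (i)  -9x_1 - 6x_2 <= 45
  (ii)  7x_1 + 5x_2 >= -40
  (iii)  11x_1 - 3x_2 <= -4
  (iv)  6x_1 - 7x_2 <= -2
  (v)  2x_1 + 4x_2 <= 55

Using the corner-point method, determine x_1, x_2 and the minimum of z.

x_1 = 149/50, x_2 = 613/50, minimum z = -2518/25

Corner points and z = -5x_1 - 7x_2:
  (-109/33, -28/11) → z = 103/3
  (-85/4, 195/8) → z = -515/8
  (-22/59, -2/59) → z = 124/59
  (149/50, 613/50) → z = -2518/25

The binding constraints are 11x_1 - 3x_2 = -4 and 2x_1 + 4x_2 = 55.
Solving simultaneously gives x_1 = 149/50, x_2 = 613/50.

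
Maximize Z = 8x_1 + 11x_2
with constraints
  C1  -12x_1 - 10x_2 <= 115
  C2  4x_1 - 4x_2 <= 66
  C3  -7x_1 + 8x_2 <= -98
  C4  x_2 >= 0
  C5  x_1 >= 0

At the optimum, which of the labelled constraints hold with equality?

Feasible corners and Z = 8x_1 + 11x_2:
  (34, 35/2) → Z = 929/2
  (33/2, 0) → Z = 132
  (14, 0) → Z = 112

The maximum is at (34, 35/2). Substituting into each constraint, equality holds for C2 and C3; the remaining constraints have slack.

C2 and C3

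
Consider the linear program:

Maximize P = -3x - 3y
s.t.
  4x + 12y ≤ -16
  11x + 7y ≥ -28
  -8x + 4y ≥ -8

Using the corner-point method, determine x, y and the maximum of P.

x = -14/25, y = -78/25, maximum P = 276/25

The binding constraints are 11x + 7y = -28 and -8x + 4y = -8.
Solving simultaneously gives x = -14/25, y = -78/25.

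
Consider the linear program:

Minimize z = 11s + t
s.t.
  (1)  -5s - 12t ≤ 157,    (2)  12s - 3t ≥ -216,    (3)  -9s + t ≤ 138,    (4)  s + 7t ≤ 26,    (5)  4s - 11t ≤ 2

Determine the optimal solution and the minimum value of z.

s = -16, t = -6, minimum z = -182

The binding constraints are -9s + t = 138 and 4s - 11t = 2.
Solving simultaneously gives s = -16, t = -6.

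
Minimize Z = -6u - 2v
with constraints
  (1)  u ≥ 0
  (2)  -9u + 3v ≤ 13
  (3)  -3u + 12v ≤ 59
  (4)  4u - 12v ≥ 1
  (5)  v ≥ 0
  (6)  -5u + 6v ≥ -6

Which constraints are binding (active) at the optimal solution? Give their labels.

(4) and (6)

Extreme points and Z = -6u - 2v:
  (1/4, 0) → Z = -3/2
  (11/6, 19/36) → Z = -217/18
  (6/5, 0) → Z = -36/5

The minimum is at (11/6, 19/36). Substituting into each constraint, equality holds for (4) and (6); the remaining constraints have slack.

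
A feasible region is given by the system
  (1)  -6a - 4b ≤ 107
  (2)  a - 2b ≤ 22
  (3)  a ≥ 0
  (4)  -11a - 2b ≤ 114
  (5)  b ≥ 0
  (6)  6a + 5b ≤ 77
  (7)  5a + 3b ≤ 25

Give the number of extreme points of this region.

3

Pairwise boundary intersections that survive every other constraint:
  (0, 0)
  (0, 25/3)
  (5, 0)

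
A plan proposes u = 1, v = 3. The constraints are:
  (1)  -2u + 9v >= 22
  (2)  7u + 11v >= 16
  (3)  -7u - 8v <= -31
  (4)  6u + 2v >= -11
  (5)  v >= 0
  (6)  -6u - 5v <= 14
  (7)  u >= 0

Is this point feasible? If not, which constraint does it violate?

(1): 25 ≥ 22 ✓
(2): 40 ≥ 16 ✓
(3): -31 ≤ -31 ✓
(4): 12 ≥ -11 ✓
(5): 3 ≥ 0 ✓
(6): -21 ≤ 14 ✓
(7): 1 ≥ 0 ✓

feasible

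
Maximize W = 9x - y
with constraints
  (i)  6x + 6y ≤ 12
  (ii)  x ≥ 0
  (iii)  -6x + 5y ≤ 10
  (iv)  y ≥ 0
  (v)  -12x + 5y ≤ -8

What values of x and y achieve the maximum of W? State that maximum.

x = 2, y = 0, maximum W = 18

Vertices and W = 9x - y:
  (2, 0) → W = 18
  (18/17, 16/17) → W = 146/17
  (2/3, 0) → W = 6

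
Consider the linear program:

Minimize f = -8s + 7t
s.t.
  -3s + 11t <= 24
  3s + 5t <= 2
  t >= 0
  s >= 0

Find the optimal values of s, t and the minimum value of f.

Vertices and f = -8s + 7t:
  (2/3, 0) → f = -16/3
  (0, 2/5) → f = 14/5
  (0, 0) → f = 0

The optimum lies where 3s + 5t = 2 and t = 0.
Solving simultaneously gives s = 2/3, t = 0.

s = 2/3, t = 0, minimum f = -16/3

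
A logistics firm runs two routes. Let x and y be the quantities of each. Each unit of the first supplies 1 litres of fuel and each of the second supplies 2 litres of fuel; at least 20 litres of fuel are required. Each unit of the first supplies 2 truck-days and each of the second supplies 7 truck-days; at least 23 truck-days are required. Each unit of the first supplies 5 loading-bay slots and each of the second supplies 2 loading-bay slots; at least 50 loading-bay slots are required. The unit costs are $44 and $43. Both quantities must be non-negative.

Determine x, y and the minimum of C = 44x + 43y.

x = 15/2, y = 25/4, minimum C = 2395/4

Vertices and C = 44x + 43y:
  (0, 25) → C = 1075
  (20, 0) → C = 880
  (15/2, 25/4) → C = 2395/4
The feasible region is unbounded (it extends along (0, 1), (1, 0)), but C strictly increases along every unbounded feasible direction, so there is no improving ray and the minimum is attained at a vertex.

The optimum lies where x + 2y = 20 and 5x + 2y = 50.
Solving simultaneously gives x = 15/2, y = 25/4.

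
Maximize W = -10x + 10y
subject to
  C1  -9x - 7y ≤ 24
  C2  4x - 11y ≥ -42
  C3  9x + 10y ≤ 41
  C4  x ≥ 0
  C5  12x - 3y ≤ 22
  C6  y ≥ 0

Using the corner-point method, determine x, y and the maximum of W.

Corner points and W = -10x + 10y:
  (31/139, 542/139) → W = 5110/139
  (0, 42/11) → W = 420/11
  (7/3, 2) → W = -10/3
  (0, 0) → W = 0
  (11/6, 0) → W = -55/3

At the optimal vertex, 4x - 11y = -42 and x = 0.
Solving simultaneously gives x = 0, y = 42/11.

x = 0, y = 42/11, maximum W = 420/11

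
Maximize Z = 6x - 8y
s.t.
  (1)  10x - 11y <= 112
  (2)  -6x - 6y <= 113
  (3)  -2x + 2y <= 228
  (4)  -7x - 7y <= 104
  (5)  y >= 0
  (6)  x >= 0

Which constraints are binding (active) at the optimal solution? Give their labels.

Vertices and Z = 6x - 8y:
  (56/5, 0) → Z = 336/5
  (0, 114) → Z = -912
  (0, 0) → Z = 0
The feasible region is unbounded (it extends along (11, 10), (1, 1)), but Z strictly decreases along every unbounded feasible direction, so there is no improving ray and the maximum is attained at a vertex.

The maximum is at (56/5, 0). Substituting into each constraint, equality holds for (1) and (5); the remaining constraints have slack.

(1) and (5)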